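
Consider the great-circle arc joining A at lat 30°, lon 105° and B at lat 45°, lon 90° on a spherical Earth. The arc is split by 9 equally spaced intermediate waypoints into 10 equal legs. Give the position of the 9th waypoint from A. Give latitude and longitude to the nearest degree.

Convert each endpoint to a unit vector on the sphere (x = cos φ cos λ, y = cos φ sin λ, z = sin φ).
The central angle between the endpoints is δ = arccos(p₁·p₂) ≈ 0.333 rad (19.1°).
Interpolate at f = 9/10 with slerp weights a = sin((1−f)δ)/sin δ ≈ 0.102, b = sin(fδ)/sin δ ≈ 0.903.
p = a·p₁ + b·p₂ ≈ (-0.023, 0.724, 0.690); φ = arcsin(p_z) ≈ 43.60°, λ = atan2(p_y, p_x) ≈ 91.81°.

≈ lat 44°, lon 92°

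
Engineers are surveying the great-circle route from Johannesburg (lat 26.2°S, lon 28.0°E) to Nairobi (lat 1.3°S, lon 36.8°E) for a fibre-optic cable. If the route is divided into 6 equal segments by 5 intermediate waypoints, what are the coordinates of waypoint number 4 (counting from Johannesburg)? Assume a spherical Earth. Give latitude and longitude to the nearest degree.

≈ lat 10°S, lon 34°E

Write both endpoints as unit vectors p₁, p₂ with components (cos φ cos λ, cos φ sin λ, sin φ).
The central angle between the endpoints is δ = arccos(p₁·p₂) ≈ 0.459 rad (26.3°).
Interpolate at f = 4/6 with slerp weights a = sin((1−f)δ)/sin δ ≈ 0.344, b = sin(fδ)/sin δ ≈ 0.680.
p = a·p₁ + b·p₂ ≈ (0.817, 0.552, -0.167); φ = arcsin(p_z) ≈ -9.63°, λ = atan2(p_y, p_x) ≈ 34.05°.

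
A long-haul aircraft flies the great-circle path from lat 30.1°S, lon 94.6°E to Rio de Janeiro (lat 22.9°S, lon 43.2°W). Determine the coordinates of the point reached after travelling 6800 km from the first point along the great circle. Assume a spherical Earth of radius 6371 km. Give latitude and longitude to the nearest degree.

≈ lat 53°S, lon 14°E

Write both endpoints as unit vectors p₁, p₂ with components (cos φ cos λ, cos φ sin λ, sin φ).
The central angle between the endpoints is δ = arccos(p₁·p₂) ≈ 1.977 rad (113.3°). The total great-circle distance is δ·R ≈ 1.977 × 6371 ≈ 12596 km, so the target fraction is f = 6800/12596 ≈ 0.540.
Interpolate at f ≈ 0.540 with slerp weights a = sin((1−f)δ)/sin δ ≈ 0.859, b = sin(fδ)/sin δ ≈ 0.954.
p = a·p₁ + b·p₂ ≈ (0.581, 0.140, -0.802); φ = arcsin(p_z) ≈ -53.32°, λ = atan2(p_y, p_x) ≈ 13.53°.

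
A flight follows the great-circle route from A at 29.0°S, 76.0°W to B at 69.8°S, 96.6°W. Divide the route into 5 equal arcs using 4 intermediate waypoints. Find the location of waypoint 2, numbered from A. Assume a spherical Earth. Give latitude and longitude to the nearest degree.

≈ 46°S, 80°W

Write both endpoints as unit vectors p₁, p₂ with components (cos φ cos λ, cos φ sin λ, sin φ).
The central angle between the endpoints is δ = arccos(p₁·p₂) ≈ 0.741 rad (42.5°).
Interpolate at f = 2/5 with slerp weights a = sin((1−f)δ)/sin δ ≈ 0.637, b = sin(fδ)/sin δ ≈ 0.433.
p = a·p₁ + b·p₂ ≈ (0.118, -0.689, -0.715); φ = arcsin(p_z) ≈ -45.64°, λ = atan2(p_y, p_x) ≈ -80.31°.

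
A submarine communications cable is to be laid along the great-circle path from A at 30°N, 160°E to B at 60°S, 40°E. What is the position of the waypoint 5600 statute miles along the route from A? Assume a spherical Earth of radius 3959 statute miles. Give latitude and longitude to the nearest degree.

Write both endpoints as unit vectors p₁, p₂ with components (cos φ cos λ, cos φ sin λ, sin φ).
The central angle between the endpoints is δ = arccos(p₁·p₂) ≈ 2.278 rad (130.5°). The total great-circle distance is δ·R ≈ 2.278 × 3959 ≈ 9018 mi, so the target fraction is f = 5600/9018 ≈ 0.621.
Interpolate at f ≈ 0.621 with slerp weights a = sin((1−f)δ)/sin δ ≈ 0.999, b = sin(fδ)/sin δ ≈ 1.299.
p = a·p₁ + b·p₂ ≈ (-0.316, 0.714, -0.625); φ = arcsin(p_z) ≈ -38.71°, λ = atan2(p_y, p_x) ≈ 113.87°.

≈ 39°S, 114°E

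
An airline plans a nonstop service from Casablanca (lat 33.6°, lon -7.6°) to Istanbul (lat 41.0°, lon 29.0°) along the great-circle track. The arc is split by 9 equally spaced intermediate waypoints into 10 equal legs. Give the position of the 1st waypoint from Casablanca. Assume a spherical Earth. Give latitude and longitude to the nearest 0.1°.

Write both endpoints as unit vectors p₁, p₂ with components (cos φ cos λ, cos φ sin λ, sin φ).
The central angle between the endpoints is δ = arccos(p₁·p₂) ≈ 0.520 rad (29.8°).
Interpolate at f = 1/10 with slerp weights a = sin((1−f)δ)/sin δ ≈ 0.908, b = sin(fδ)/sin δ ≈ 0.105.
p = a·p₁ + b·p₂ ≈ (0.819, -0.062, 0.571); φ = arcsin(p_z) ≈ 34.82°, λ = atan2(p_y, p_x) ≈ -4.31°.

≈ lat 34.8°, lon -4.3°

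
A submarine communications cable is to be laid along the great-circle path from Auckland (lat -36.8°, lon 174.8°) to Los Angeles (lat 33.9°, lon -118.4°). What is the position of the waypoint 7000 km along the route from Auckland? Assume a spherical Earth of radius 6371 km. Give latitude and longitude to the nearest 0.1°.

Write both endpoints as unit vectors p₁, p₂ with components (cos φ cos λ, cos φ sin λ, sin φ).
The central angle between the endpoints is δ = arccos(p₁·p₂) ≈ 1.643 rad (94.1°). The total great-circle distance is δ·R ≈ 1.643 × 6371 ≈ 10468 km, so the target fraction is f = 7000/10468 ≈ 0.669.
Interpolate at f ≈ 0.669 with slerp weights a = sin((1−f)δ)/sin δ ≈ 0.519, b = sin(fδ)/sin δ ≈ 0.893.
p = a·p₁ + b·p₂ ≈ (-0.767, -0.614, 0.187); φ = arcsin(p_z) ≈ 10.78°, λ = atan2(p_y, p_x) ≈ -141.29°.

≈ lat 10.8°, lon -141.3°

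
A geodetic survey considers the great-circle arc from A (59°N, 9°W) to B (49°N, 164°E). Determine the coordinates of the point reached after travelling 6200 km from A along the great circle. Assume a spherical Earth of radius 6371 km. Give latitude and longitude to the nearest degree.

From cos δ = sin φ₁ sin φ₂ + cos φ₁ cos φ₂ cos Δλ, the central angle is δ ≈ 1.254 rad (71.8°). The total great-circle distance is δ·R ≈ 1.254 × 6371 ≈ 7989 km, so the target fraction is f = 6200/7989 ≈ 0.776.
Interpolate at f ≈ 0.776 with slerp weights a = sin((1−f)δ)/sin δ ≈ 0.292, b = sin(fδ)/sin δ ≈ 0.870.
p = a·p₁ + b·p₂ ≈ (-0.400, 0.134, 0.907); φ = arcsin(p_z) ≈ 65.04°, λ = atan2(p_y, p_x) ≈ 161.51°.

≈ (65°N, 162°E)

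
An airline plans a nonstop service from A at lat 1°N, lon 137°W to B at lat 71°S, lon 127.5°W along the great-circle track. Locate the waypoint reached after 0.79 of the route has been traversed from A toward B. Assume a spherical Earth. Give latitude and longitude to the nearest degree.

Write both endpoints as unit vectors p₁, p₂ with components (cos φ cos λ, cos φ sin λ, sin φ).
The central angle between the endpoints is δ = arccos(p₁·p₂) ≈ 1.261 rad (72.3°).
Interpolate at f = 0.79 with slerp weights a = sin((1−f)δ)/sin δ ≈ 0.275, b = sin(fδ)/sin δ ≈ 0.881.
p = a·p₁ + b·p₂ ≈ (-0.376, -0.415, -0.829); φ = arcsin(p_z) ≈ -55.96°, λ = atan2(p_y, p_x) ≈ -132.15°.

≈ lat 56°S, lon 132°W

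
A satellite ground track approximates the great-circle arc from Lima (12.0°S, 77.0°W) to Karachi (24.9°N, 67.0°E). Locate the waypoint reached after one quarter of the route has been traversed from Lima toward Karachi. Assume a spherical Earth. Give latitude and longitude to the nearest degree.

≈ 5°N, 45°W

Convert each endpoint to a unit vector on the sphere (x = cos φ cos λ, y = cos φ sin λ, z = sin φ).
The central angle between the endpoints is δ = arccos(p₁·p₂) ≈ 2.507 rad (143.6°).
Interpolate at f = 1/4 with slerp weights a = sin((1−f)δ)/sin δ ≈ 1.607, b = sin(fδ)/sin δ ≈ 0.989.
p = a·p₁ + b·p₂ ≈ (0.704, -0.705, 0.082); φ = arcsin(p_z) ≈ 4.73°, λ = atan2(p_y, p_x) ≈ -45.04°.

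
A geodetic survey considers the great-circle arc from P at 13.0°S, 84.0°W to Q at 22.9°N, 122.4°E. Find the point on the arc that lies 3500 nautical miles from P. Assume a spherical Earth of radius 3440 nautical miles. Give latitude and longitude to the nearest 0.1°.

Write both endpoints as unit vectors p₁, p₂ with components (cos φ cos λ, cos φ sin λ, sin φ).
The central angle between the endpoints is δ = arccos(p₁·p₂) ≈ 2.671 rad (153.1°). The total great-circle distance is δ·R ≈ 2.671 × 3440 ≈ 9190 nmi, so the target fraction is f = 3500/9190 ≈ 0.381.
Interpolate at f ≈ 0.381 with slerp weights a = sin((1−f)δ)/sin δ ≈ 2.200, b = sin(fδ)/sin δ ≈ 1.878.
p = a·p₁ + b·p₂ ≈ (-0.703, -0.671, 0.236); φ = arcsin(p_z) ≈ 13.65°, λ = atan2(p_y, p_x) ≈ -136.33°.

≈ 13.6°N, 136.3°W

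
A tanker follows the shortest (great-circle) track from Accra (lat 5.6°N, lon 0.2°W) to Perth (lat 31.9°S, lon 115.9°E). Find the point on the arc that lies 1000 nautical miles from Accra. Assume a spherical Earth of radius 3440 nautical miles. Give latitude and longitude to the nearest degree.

Write both endpoints as unit vectors p₁, p₂ with components (cos φ cos λ, cos φ sin λ, sin φ).
The central angle between the endpoints is δ = arccos(p₁·p₂) ≈ 2.008 rad (115.0°). The total great-circle distance is δ·R ≈ 2.008 × 3440 ≈ 6907 nmi, so the target fraction is f = 1000/6907 ≈ 0.145.
Interpolate at f ≈ 0.145 with slerp weights a = sin((1−f)δ)/sin δ ≈ 1.092, b = sin(fδ)/sin δ ≈ 0.316.
p = a·p₁ + b·p₂ ≈ (0.969, 0.238, -0.061); φ = arcsin(p_z) ≈ -3.48°, λ = atan2(p_y, p_x) ≈ 13.78°.

≈ lat 3°S, lon 14°E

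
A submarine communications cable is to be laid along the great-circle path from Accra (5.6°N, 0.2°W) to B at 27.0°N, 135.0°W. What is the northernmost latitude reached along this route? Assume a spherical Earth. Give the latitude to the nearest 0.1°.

≈ 39.4°N

The great circle lies in the plane with unit normal n̂ = (p₁ × p₂)/|p₁ × p₂|.
Here n̂_z ≈ -0.773; the vertex latitude is φ_max = arccos|n̂_z| ≈ 39.4°.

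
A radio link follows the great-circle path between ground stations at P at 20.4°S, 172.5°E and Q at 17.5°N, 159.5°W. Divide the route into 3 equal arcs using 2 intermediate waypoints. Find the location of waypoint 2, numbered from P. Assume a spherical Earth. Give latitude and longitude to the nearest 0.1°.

≈ 4.9°N, 168.9°W

Convert each endpoint to a unit vector on the sphere (x = cos φ cos λ, y = cos φ sin λ, z = sin φ).
The central angle between the endpoints is δ = arccos(p₁·p₂) ≈ 0.817 rad (46.8°).
Interpolate at f = 2/3 with slerp weights a = sin((1−f)δ)/sin δ ≈ 0.369, b = sin(fδ)/sin δ ≈ 0.711.
p = a·p₁ + b·p₂ ≈ (-0.978, -0.192, 0.085); φ = arcsin(p_z) ≈ 4.88°, λ = atan2(p_y, p_x) ≈ -168.88°.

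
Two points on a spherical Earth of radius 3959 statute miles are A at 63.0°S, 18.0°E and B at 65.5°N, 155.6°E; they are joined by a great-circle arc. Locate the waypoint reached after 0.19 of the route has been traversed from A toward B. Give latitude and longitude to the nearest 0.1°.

Write both endpoints as unit vectors p₁, p₂ with components (cos φ cos λ, cos φ sin λ, sin φ).
The central angle between the endpoints is δ = arccos(p₁·p₂) ≈ 2.823 rad (161.8°).
Interpolate at f = 0.19 with slerp weights a = sin((1−f)δ)/sin δ ≈ 2.411, b = sin(fδ)/sin δ ≈ 1.634.
p = a·p₁ + b·p₂ ≈ (0.424, 0.618, -0.662); φ = arcsin(p_z) ≈ -41.44°, λ = atan2(p_y, p_x) ≈ 55.55°.

≈ 41.4°S, 55.5°E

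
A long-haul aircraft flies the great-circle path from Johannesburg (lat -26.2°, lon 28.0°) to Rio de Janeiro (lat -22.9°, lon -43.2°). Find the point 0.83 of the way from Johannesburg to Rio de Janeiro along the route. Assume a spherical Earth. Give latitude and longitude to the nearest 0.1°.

≈ lat -26.0°, lon -31.7°

From cos δ = sin φ₁ sin φ₂ + cos φ₁ cos φ₂ cos Δλ, the central angle is δ ≈ 1.117 rad (64.0°).
Interpolate at f = 0.83 with slerp weights a = sin((1−f)δ)/sin δ ≈ 0.210, b = sin(fδ)/sin δ ≈ 0.890.
p = a·p₁ + b·p₂ ≈ (0.764, -0.473, -0.439); φ = arcsin(p_z) ≈ -26.04°, λ = atan2(p_y, p_x) ≈ -31.75°.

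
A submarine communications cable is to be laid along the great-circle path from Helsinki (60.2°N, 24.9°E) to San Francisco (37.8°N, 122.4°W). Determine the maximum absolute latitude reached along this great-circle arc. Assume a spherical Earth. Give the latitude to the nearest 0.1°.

≈ 77.5°N

The great circle lies in the plane with unit normal n̂ = (p₁ × p₂)/|p₁ × p₂|.
Here n̂_z ≈ -0.217; the vertex latitude is φ_max = arccos|n̂_z| ≈ 77.5°.
Check via Clairaut: cos φ_max = |cos φ₁| · sin C = cos(60.2°)·sin(25.8°) ≈ 0.217, again giving ≈ 77.5°.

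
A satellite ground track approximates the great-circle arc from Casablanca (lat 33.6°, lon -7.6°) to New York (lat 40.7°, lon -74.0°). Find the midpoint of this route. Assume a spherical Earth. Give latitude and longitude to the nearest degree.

Write both endpoints as unit vectors p₁, p₂ with components (cos φ cos λ, cos φ sin λ, sin φ).
The central angle between the endpoints is δ = arccos(p₁·p₂) ≈ 0.910 rad (52.1°).
Interpolate at f = 1/2 with slerp weights a = sin((1−f)δ)/sin δ ≈ 0.557, b = sin(fδ)/sin δ ≈ 0.557.
p = a·p₁ + b·p₂ ≈ (0.576, -0.467, 0.671); φ = arcsin(p_z) ≈ 42.15°, λ = atan2(p_y, p_x) ≈ -39.04°.

≈ lat 42°, lon -39°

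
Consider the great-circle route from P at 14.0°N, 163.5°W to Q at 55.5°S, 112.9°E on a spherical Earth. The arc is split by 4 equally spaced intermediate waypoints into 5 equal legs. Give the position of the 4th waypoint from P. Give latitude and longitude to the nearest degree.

Write both endpoints as unit vectors p₁, p₂ with components (cos φ cos λ, cos φ sin λ, sin φ).
The central angle between the endpoints is δ = arccos(p₁·p₂) ≈ 1.709 rad (97.9°).
Interpolate at f = 4/5 with slerp weights a = sin((1−f)δ)/sin δ ≈ 0.338, b = sin(fδ)/sin δ ≈ 0.989.
p = a·p₁ + b·p₂ ≈ (-0.533, 0.423, -0.733); φ = arcsin(p_z) ≈ -47.14°, λ = atan2(p_y, p_x) ≈ 141.58°.

≈ 47°S, 142°E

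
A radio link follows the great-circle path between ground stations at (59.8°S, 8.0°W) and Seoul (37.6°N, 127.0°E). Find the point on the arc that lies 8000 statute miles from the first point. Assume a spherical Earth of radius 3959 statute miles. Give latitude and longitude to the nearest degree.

From cos δ = sin φ₁ sin φ₂ + cos φ₁ cos φ₂ cos Δλ, the central angle is δ ≈ 2.513 rad (144.0°). The total great-circle distance is δ·R ≈ 2.513 × 3959 ≈ 9951 mi, so the target fraction is f = 8000/9951 ≈ 0.804.
Interpolate at f ≈ 0.804 with slerp weights a = sin((1−f)δ)/sin δ ≈ 0.805, b = sin(fδ)/sin δ ≈ 1.532.
p = a·p₁ + b·p₂ ≈ (-0.330, 0.913, 0.239); φ = arcsin(p_z) ≈ 13.84°, λ = atan2(p_y, p_x) ≈ 109.85°.

≈ (14°N, 110°E)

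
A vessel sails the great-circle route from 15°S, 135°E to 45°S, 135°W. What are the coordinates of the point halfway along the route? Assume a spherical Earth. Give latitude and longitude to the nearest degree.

Write both endpoints as unit vectors p₁, p₂ with components (cos φ cos λ, cos φ sin λ, sin φ).
The central angle between the endpoints is δ = arccos(p₁·p₂) ≈ 1.387 rad (79.5°).
Interpolate at f = 1/2 with slerp weights a = sin((1−f)δ)/sin δ ≈ 0.650, b = sin(fδ)/sin δ ≈ 0.650.
p = a·p₁ + b·p₂ ≈ (-0.769, 0.119, -0.628); φ = arcsin(p_z) ≈ -38.90°, λ = atan2(p_y, p_x) ≈ 171.21°.

≈ 39°S, 171°E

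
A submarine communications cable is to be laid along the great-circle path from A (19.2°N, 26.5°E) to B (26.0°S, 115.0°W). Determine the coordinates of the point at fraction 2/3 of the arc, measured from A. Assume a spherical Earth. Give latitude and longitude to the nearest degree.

≈ (19°S, 63°W)

Convert each endpoint to a unit vector on the sphere (x = cos φ cos λ, y = cos φ sin λ, z = sin φ).
The central angle between the endpoints is δ = arccos(p₁·p₂) ≈ 2.512 rad (143.9°).
Interpolate at f = 2/3 with slerp weights a = sin((1−f)δ)/sin δ ≈ 1.262, b = sin(fδ)/sin δ ≈ 1.690.
p = a·p₁ + b·p₂ ≈ (0.425, -0.845, -0.326); φ = arcsin(p_z) ≈ -19.01°, λ = atan2(p_y, p_x) ≈ -63.29°.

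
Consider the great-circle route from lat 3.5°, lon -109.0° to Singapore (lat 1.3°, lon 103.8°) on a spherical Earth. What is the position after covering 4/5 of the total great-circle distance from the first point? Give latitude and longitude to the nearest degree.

The haversine formula gives a central angle δ ≈ 2.563 rad (146.9°) between the endpoints.
Interpolate at f = 4/5 with slerp weights a = sin((1−f)δ)/sin δ ≈ 0.897, b = sin(fδ)/sin δ ≈ 1.623.
p = a·p₁ + b·p₂ ≈ (-0.679, 0.729, 0.092); φ = arcsin(p_z) ≈ 5.26°, λ = atan2(p_y, p_x) ≈ 132.96°.

≈ lat 5°, lon 133°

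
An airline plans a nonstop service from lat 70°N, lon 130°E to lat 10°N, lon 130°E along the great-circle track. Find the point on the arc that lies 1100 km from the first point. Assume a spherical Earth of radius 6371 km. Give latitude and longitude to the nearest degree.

≈ lat 60°N, lon 130°E

Write both endpoints as unit vectors p₁, p₂ with components (cos φ cos λ, cos φ sin λ, sin φ).
The central angle between the endpoints is δ = arccos(p₁·p₂) ≈ 1.047 rad (60.0°). The total great-circle distance is δ·R ≈ 1.047 × 6371 ≈ 6672 km, so the target fraction is f = 1100/6672 ≈ 0.165.
Interpolate at f ≈ 0.165 with slerp weights a = sin((1−f)δ)/sin δ ≈ 0.886, b = sin(fδ)/sin δ ≈ 0.198.
p = a·p₁ + b·p₂ ≈ (-0.320, 0.382, 0.867); φ = arcsin(p_z) ≈ 60.11°, λ = atan2(p_y, p_x) ≈ 130.00°.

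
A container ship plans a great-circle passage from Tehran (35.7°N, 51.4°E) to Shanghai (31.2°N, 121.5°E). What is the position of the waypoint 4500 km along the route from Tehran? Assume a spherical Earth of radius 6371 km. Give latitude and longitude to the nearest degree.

≈ 37°N, 102°E

Convert each endpoint to a unit vector on the sphere (x = cos φ cos λ, y = cos φ sin λ, z = sin φ).
The central angle between the endpoints is δ = arccos(p₁·p₂) ≈ 1.002 rad (57.4°). The total great-circle distance is δ·R ≈ 1.002 × 6371 ≈ 6383 km, so the target fraction is f = 4500/6383 ≈ 0.705.
Interpolate at f ≈ 0.705 with slerp weights a = sin((1−f)δ)/sin δ ≈ 0.346, b = sin(fδ)/sin δ ≈ 0.770.
p = a·p₁ + b·p₂ ≈ (-0.169, 0.781, 0.601); φ = arcsin(p_z) ≈ 36.93°, λ = atan2(p_y, p_x) ≈ 102.22°.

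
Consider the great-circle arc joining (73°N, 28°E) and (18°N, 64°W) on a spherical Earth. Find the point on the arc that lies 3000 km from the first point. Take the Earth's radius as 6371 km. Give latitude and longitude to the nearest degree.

≈ (60°N, 37°W)

The haversine formula gives a central angle δ ≈ 1.281 rad (73.4°) between the endpoints. The total great-circle distance is δ·R ≈ 1.281 × 6371 ≈ 8161 km, so the target fraction is f = 3000/8161 ≈ 0.368.
Interpolate at f ≈ 0.368 with slerp weights a = sin((1−f)δ)/sin δ ≈ 0.756, b = sin(fδ)/sin δ ≈ 0.473.
p = a·p₁ + b·p₂ ≈ (0.393, -0.301, 0.869); φ = arcsin(p_z) ≈ 60.36°, λ = atan2(p_y, p_x) ≈ -37.48°.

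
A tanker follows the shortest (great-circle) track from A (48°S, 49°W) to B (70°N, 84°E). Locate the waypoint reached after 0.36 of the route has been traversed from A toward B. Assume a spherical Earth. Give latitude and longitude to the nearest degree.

≈ (2°N, 26°W)

The haversine formula gives a central angle δ ≈ 2.595 rad (148.7°) between the endpoints.
Interpolate at f = 0.36 with slerp weights a = sin((1−f)δ)/sin δ ≈ 1.917, b = sin(fδ)/sin δ ≈ 1.548.
p = a·p₁ + b·p₂ ≈ (0.897, -0.442, 0.030); φ = arcsin(p_z) ≈ 1.71°, λ = atan2(p_y, p_x) ≈ -26.21°.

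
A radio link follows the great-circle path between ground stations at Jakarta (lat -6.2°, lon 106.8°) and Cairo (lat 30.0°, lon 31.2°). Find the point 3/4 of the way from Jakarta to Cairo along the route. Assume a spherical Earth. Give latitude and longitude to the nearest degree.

Convert each endpoint to a unit vector on the sphere (x = cos φ cos λ, y = cos φ sin λ, z = sin φ).
The central angle between the endpoints is δ = arccos(p₁·p₂) ≈ 1.410 rad (80.8°).
Interpolate at f = 3/4 with slerp weights a = sin((1−f)δ)/sin δ ≈ 0.350, b = sin(fδ)/sin δ ≈ 0.883.
p = a·p₁ + b·p₂ ≈ (0.553, 0.729, 0.403); φ = arcsin(p_z) ≈ 23.80°, λ = atan2(p_y, p_x) ≈ 52.80°.

≈ lat 24°, lon 53°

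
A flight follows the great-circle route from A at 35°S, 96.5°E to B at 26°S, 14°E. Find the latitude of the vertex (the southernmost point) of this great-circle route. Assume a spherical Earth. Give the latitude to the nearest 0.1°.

The great circle lies in the plane with unit normal n̂ = (p₁ × p₂)/|p₁ × p₂|.
Here n̂_z ≈ -0.778; the vertex latitude is φ_max = arccos|n̂_z| ≈ 38.9°.
Check via Clairaut: cos φ_max = |cos φ₁| · sin C = cos(35.0°)·sin(108.1°) ≈ 0.778, again giving ≈ 38.9°.

≈ 38.9°S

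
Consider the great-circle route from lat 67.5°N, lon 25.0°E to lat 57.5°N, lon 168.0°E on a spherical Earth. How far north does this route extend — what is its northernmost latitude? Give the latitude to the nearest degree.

≈ 81°N

The great circle lies in the plane with unit normal n̂ = (p₁ × p₂)/|p₁ × p₂|.
Here n̂_z ≈ +0.157; the vertex latitude is φ_max = arccos|n̂_z| ≈ 81.0°.
Check via Clairaut: cos φ_max = |cos φ₁| · sin C = cos(67.5°)·sin(24.2°) ≈ 0.157, again giving ≈ 81.0°.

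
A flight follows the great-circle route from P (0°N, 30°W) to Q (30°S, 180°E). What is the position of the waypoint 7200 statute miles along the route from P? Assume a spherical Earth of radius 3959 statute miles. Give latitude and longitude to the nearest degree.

The haversine formula gives a central angle δ ≈ 2.419 rad (138.6°) between the endpoints. The total great-circle distance is δ·R ≈ 2.419 × 3959 ≈ 9576 mi, so the target fraction is f = 7200/9576 ≈ 0.752.
Interpolate at f ≈ 0.752 with slerp weights a = sin((1−f)δ)/sin δ ≈ 0.854, b = sin(fδ)/sin δ ≈ 1.466.
p = a·p₁ + b·p₂ ≈ (-0.530, -0.427, -0.733); φ = arcsin(p_z) ≈ -47.12°, λ = atan2(p_y, p_x) ≈ -141.13°.

≈ (47°S, 141°W)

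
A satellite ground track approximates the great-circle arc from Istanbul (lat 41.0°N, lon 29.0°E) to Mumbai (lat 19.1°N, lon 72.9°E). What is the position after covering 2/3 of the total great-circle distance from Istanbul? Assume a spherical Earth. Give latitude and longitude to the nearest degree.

From cos δ = sin φ₁ sin φ₂ + cos φ₁ cos φ₂ cos Δλ, the central angle is δ ≈ 0.755 rad (43.2°).
Interpolate at f = 2/3 with slerp weights a = sin((1−f)δ)/sin δ ≈ 0.363, b = sin(fδ)/sin δ ≈ 0.704.
p = a·p₁ + b·p₂ ≈ (0.435, 0.769, 0.469); φ = arcsin(p_z) ≈ 27.95°, λ = atan2(p_y, p_x) ≈ 60.47°.

≈ lat 28°N, lon 60°E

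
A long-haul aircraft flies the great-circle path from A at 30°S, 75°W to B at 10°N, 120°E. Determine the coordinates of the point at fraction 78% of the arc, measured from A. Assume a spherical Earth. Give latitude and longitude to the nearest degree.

≈ 19°S, 139°E

Write both endpoints as unit vectors p₁, p₂ with components (cos φ cos λ, cos φ sin λ, sin φ).
The central angle between the endpoints is δ = arccos(p₁·p₂) ≈ 2.716 rad (155.6°).
Interpolate at f = 0.78 with slerp weights a = sin((1−f)δ)/sin δ ≈ 1.361, b = sin(fδ)/sin δ ≈ 2.066.
p = a·p₁ + b·p₂ ≈ (-0.712, 0.624, -0.322); φ = arcsin(p_z) ≈ -18.77°, λ = atan2(p_y, p_x) ≈ 138.80°.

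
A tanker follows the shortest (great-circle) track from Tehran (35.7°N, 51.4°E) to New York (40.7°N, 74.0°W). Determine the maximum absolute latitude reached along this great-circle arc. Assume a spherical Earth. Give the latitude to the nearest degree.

The great circle lies in the plane with unit normal n̂ = (p₁ × p₂)/|p₁ × p₂|.
Here n̂_z ≈ -0.502; the vertex latitude is φ_max = arccos|n̂_z| ≈ 59.9°.

≈ 60°N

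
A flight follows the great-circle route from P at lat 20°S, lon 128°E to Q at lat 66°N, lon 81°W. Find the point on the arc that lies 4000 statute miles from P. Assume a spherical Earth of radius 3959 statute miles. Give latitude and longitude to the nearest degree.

≈ lat 36°N, lon 144°E

Convert each endpoint to a unit vector on the sphere (x = cos φ cos λ, y = cos φ sin λ, z = sin φ).
The central angle between the endpoints is δ = arccos(p₁·p₂) ≈ 2.274 rad (130.3°). The total great-circle distance is δ·R ≈ 2.274 × 3959 ≈ 9003 mi, so the target fraction is f = 4000/9003 ≈ 0.444.
Interpolate at f ≈ 0.444 with slerp weights a = sin((1−f)δ)/sin δ ≈ 1.250, b = sin(fδ)/sin δ ≈ 1.111.
p = a·p₁ + b·p₂ ≈ (-0.652, 0.479, 0.587); φ = arcsin(p_z) ≈ 35.95°, λ = atan2(p_y, p_x) ≈ 143.69°.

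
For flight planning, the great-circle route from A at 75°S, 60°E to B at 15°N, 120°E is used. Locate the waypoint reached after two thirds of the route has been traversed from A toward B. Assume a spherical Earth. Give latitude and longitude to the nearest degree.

≈ 17°S, 113°E

The haversine formula gives a central angle δ ≈ 1.696 rad (97.2°) between the endpoints.
Interpolate at f = 2/3 with slerp weights a = sin((1−f)δ)/sin δ ≈ 0.540, b = sin(fδ)/sin δ ≈ 0.912.
p = a·p₁ + b·p₂ ≈ (-0.371, 0.884, -0.286); φ = arcsin(p_z) ≈ -16.59°, λ = atan2(p_y, p_x) ≈ 112.74°.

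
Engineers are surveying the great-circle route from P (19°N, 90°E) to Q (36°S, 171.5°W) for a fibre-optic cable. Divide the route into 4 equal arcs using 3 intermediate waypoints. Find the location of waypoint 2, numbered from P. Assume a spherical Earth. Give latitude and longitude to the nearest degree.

≈ (13°S, 134°E)

From cos δ = sin φ₁ sin φ₂ + cos φ₁ cos φ₂ cos Δλ, the central angle is δ ≈ 1.880 rad (107.7°).
Interpolate at f = 2/4 with slerp weights a = sin((1−f)δ)/sin δ ≈ 0.848, b = sin(fδ)/sin δ ≈ 0.848.
p = a·p₁ + b·p₂ ≈ (-0.678, 0.700, -0.222); φ = arcsin(p_z) ≈ -12.85°, λ = atan2(p_y, p_x) ≈ 134.09°.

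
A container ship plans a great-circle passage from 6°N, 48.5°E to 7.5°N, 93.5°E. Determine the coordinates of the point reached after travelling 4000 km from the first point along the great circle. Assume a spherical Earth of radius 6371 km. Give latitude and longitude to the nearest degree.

≈ 8°N, 85°E

Write both endpoints as unit vectors p₁, p₂ with components (cos φ cos λ, cos φ sin λ, sin φ).
The central angle between the endpoints is δ = arccos(p₁·p₂) ≈ 0.780 rad (44.7°). The total great-circle distance is δ·R ≈ 0.780 × 6371 ≈ 4970 km, so the target fraction is f = 4000/4970 ≈ 0.805.
Interpolate at f ≈ 0.805 with slerp weights a = sin((1−f)δ)/sin δ ≈ 0.216, b = sin(fδ)/sin δ ≈ 0.835.
p = a·p₁ + b·p₂ ≈ (0.092, 0.987, 0.132); φ = arcsin(p_z) ≈ 7.56°, λ = atan2(p_y, p_x) ≈ 84.70°.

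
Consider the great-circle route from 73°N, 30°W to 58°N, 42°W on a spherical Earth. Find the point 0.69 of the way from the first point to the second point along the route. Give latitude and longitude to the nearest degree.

≈ 63°N, 40°W

The haversine formula gives a central angle δ ≈ 0.275 rad (15.7°) between the endpoints.
Interpolate at f = 0.69 with slerp weights a = sin((1−f)δ)/sin δ ≈ 0.314, b = sin(fδ)/sin δ ≈ 0.695.
p = a·p₁ + b·p₂ ≈ (0.353, -0.292, 0.889); φ = arcsin(p_z) ≈ 62.73°, λ = atan2(p_y, p_x) ≈ -39.62°.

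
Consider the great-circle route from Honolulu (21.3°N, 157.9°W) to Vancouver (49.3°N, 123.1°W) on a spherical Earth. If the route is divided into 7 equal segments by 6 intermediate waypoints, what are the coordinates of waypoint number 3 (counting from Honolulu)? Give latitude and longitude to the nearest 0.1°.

≈ 34.5°N, 146.0°W

Convert each endpoint to a unit vector on the sphere (x = cos φ cos λ, y = cos φ sin λ, z = sin φ).
The central angle between the endpoints is δ = arccos(p₁·p₂) ≈ 0.685 rad (39.3°).
Interpolate at f = 3/7 with slerp weights a = sin((1−f)δ)/sin δ ≈ 0.603, b = sin(fδ)/sin δ ≈ 0.457.
p = a·p₁ + b·p₂ ≈ (-0.683, -0.461, 0.566); φ = arcsin(p_z) ≈ 34.46°, λ = atan2(p_y, p_x) ≈ -145.99°.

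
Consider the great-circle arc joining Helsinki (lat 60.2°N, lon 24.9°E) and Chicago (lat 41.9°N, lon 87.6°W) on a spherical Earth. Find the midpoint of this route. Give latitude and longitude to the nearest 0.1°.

≈ lat 64.9°N, lon 48.0°W

Write both endpoints as unit vectors p₁, p₂ with components (cos φ cos λ, cos φ sin λ, sin φ).
The central angle between the endpoints is δ = arccos(p₁·p₂) ≈ 1.117 rad (64.0°).
Interpolate at f = 1/2 with slerp weights a = sin((1−f)δ)/sin δ ≈ 0.590, b = sin(fδ)/sin δ ≈ 0.590.
p = a·p₁ + b·p₂ ≈ (0.284, -0.315, 0.905); φ = arcsin(p_z) ≈ 64.89°, λ = atan2(p_y, p_x) ≈ -47.96°.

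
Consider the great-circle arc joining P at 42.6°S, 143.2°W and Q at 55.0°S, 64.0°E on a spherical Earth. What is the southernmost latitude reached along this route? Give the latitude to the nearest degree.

The great circle lies in the plane with unit normal n̂ = (p₁ × p₂)/|p₁ × p₂|.
Here n̂_z ≈ -0.196; the vertex latitude is φ_max = arccos|n̂_z| ≈ 78.7°.
Check via Clairaut: cos φ_max = |cos φ₁| · sin C = cos(42.6°)·sin(164.5°) ≈ 0.196, again giving ≈ 78.7°.

≈ 79°S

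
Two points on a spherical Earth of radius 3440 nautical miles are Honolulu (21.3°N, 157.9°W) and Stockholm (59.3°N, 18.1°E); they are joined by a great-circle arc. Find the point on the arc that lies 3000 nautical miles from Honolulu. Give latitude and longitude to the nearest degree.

≈ 71°N, 153°W

Convert each endpoint to a unit vector on the sphere (x = cos φ cos λ, y = cos φ sin λ, z = sin φ).
The central angle between the endpoints is δ = arccos(p₁·p₂) ≈ 1.734 rad (99.3°). The total great-circle distance is δ·R ≈ 1.734 × 3440 ≈ 5964 nmi, so the target fraction is f = 3000/5964 ≈ 0.503.
Interpolate at f ≈ 0.503 with slerp weights a = sin((1−f)δ)/sin δ ≈ 0.769, b = sin(fδ)/sin δ ≈ 0.776.
p = a·p₁ + b·p₂ ≈ (-0.287, -0.146, 0.947); φ = arcsin(p_z) ≈ 71.18°, λ = atan2(p_y, p_x) ≈ -152.98°.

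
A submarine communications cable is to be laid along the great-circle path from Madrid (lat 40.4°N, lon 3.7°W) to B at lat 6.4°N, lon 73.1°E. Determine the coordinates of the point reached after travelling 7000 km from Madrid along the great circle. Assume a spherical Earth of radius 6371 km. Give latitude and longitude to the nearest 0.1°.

≈ lat 14.5°N, lon 63.0°E

The haversine formula gives a central angle δ ≈ 1.323 rad (75.8°) between the endpoints. The total great-circle distance is δ·R ≈ 1.323 × 6371 ≈ 8430 km, so the target fraction is f = 7000/8430 ≈ 0.830.
Interpolate at f ≈ 0.830 with slerp weights a = sin((1−f)δ)/sin δ ≈ 0.230, b = sin(fδ)/sin δ ≈ 0.919.
p = a·p₁ + b·p₂ ≈ (0.440, 0.862, 0.251); φ = arcsin(p_z) ≈ 14.55°, λ = atan2(p_y, p_x) ≈ 62.97°.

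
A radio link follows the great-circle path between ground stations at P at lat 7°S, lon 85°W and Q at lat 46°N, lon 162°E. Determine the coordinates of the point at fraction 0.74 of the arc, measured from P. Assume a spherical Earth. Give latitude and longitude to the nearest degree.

≈ lat 44°N, lon 157°W

Convert each endpoint to a unit vector on the sphere (x = cos φ cos λ, y = cos φ sin λ, z = sin φ).
The central angle between the endpoints is δ = arccos(p₁·p₂) ≈ 1.936 rad (110.9°).
Interpolate at f = 0.74 with slerp weights a = sin((1−f)δ)/sin δ ≈ 0.516, b = sin(fδ)/sin δ ≈ 1.060.
p = a·p₁ + b·p₂ ≈ (-0.656, -0.283, 0.700); φ = arcsin(p_z) ≈ 44.41°, λ = atan2(p_y, p_x) ≈ -156.66°.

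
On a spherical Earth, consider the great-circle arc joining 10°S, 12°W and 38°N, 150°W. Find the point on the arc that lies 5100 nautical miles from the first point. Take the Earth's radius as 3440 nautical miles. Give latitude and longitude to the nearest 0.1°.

≈ 41.5°N, 86.0°W

From cos δ = sin φ₁ sin φ₂ + cos φ₁ cos φ₂ cos Δλ, the central angle is δ ≈ 2.324 rad (133.1°). The total great-circle distance is δ·R ≈ 2.324 × 3440 ≈ 7993 nmi, so the target fraction is f = 5100/7993 ≈ 0.638.
Interpolate at f ≈ 0.638 with slerp weights a = sin((1−f)δ)/sin δ ≈ 1.021, b = sin(fδ)/sin δ ≈ 1.365.
p = a·p₁ + b·p₂ ≈ (0.052, -0.747, 0.663); φ = arcsin(p_z) ≈ 41.53°, λ = atan2(p_y, p_x) ≈ -86.00°.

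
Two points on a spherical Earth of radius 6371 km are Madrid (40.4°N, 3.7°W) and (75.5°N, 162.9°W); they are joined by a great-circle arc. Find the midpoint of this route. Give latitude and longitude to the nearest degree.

Write both endpoints as unit vectors p₁, p₂ with components (cos φ cos λ, cos φ sin λ, sin φ).
The central angle between the endpoints is δ = arccos(p₁·p₂) ≈ 1.105 rad (63.3°).
Interpolate at f = 1/2 with slerp weights a = sin((1−f)δ)/sin δ ≈ 0.587, b = sin(fδ)/sin δ ≈ 0.587.
p = a·p₁ + b·p₂ ≈ (0.306, -0.072, 0.949); φ = arcsin(p_z) ≈ 71.69°, λ = atan2(p_y, p_x) ≈ -13.27°.

≈ (72°N, 13°W)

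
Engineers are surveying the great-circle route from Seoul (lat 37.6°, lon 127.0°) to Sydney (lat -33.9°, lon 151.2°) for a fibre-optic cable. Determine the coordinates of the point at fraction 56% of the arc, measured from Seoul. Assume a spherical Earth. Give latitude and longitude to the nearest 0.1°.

≈ lat -2.4°, lon 140.6°

The haversine formula gives a central angle δ ≈ 1.308 rad (75.0°) between the endpoints.
Interpolate at f = 0.56 with slerp weights a = sin((1−f)δ)/sin δ ≈ 0.564, b = sin(fδ)/sin δ ≈ 0.693.
p = a·p₁ + b·p₂ ≈ (-0.773, 0.634, -0.042); φ = arcsin(p_z) ≈ -2.43°, λ = atan2(p_y, p_x) ≈ 140.64°.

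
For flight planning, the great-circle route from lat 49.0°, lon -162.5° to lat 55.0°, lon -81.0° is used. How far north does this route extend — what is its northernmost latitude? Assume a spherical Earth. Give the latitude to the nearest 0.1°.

The great circle lies in the plane with unit normal n̂ = (p₁ × p₂)/|p₁ × p₂|.
Here n̂_z ≈ +0.504; the vertex latitude is φ_max = arccos|n̂_z| ≈ 59.8°.
Check via Clairaut: cos φ_max = |cos φ₁| · sin C = cos(49.0°)·sin(50.2°) ≈ 0.504, again giving ≈ 59.8°.

≈ 59.8°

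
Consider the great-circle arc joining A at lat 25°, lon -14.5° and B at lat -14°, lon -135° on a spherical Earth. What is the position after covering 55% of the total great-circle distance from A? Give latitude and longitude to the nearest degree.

≈ lat 9°, lon -84°

Write both endpoints as unit vectors p₁, p₂ with components (cos φ cos λ, cos φ sin λ, sin φ).
The central angle between the endpoints is δ = arccos(p₁·p₂) ≈ 2.151 rad (123.3°).
Interpolate at f = 0.55 with slerp weights a = sin((1−f)δ)/sin δ ≈ 0.985, b = sin(fδ)/sin δ ≈ 1.107.
p = a·p₁ + b·p₂ ≈ (0.105, -0.983, 0.149); φ = arcsin(p_z) ≈ 8.54°, λ = atan2(p_y, p_x) ≈ -83.92°.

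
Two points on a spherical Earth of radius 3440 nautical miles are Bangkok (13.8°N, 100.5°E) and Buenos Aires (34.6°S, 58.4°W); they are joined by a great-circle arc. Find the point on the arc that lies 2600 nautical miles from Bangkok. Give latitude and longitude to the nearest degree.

≈ (20°S, 73°E)

Convert each endpoint to a unit vector on the sphere (x = cos φ cos λ, y = cos φ sin λ, z = sin φ).
The central angle between the endpoints is δ = arccos(p₁·p₂) ≈ 2.649 rad (151.8°). The total great-circle distance is δ·R ≈ 2.649 × 3440 ≈ 9113 nmi, so the target fraction is f = 2600/9113 ≈ 0.285.
Interpolate at f ≈ 0.285 with slerp weights a = sin((1−f)δ)/sin δ ≈ 2.006, b = sin(fδ)/sin δ ≈ 1.451.
p = a·p₁ + b·p₂ ≈ (0.271, 0.899, -0.345); φ = arcsin(p_z) ≈ -20.20°, λ = atan2(p_y, p_x) ≈ 73.23°.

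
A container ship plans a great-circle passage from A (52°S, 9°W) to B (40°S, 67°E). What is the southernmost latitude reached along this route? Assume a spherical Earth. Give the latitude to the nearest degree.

≈ 54°S

The great circle lies in the plane with unit normal n̂ = (p₁ × p₂)/|p₁ × p₂|.
Here n̂_z ≈ +0.584; the vertex latitude is φ_max = arccos|n̂_z| ≈ 54.3°.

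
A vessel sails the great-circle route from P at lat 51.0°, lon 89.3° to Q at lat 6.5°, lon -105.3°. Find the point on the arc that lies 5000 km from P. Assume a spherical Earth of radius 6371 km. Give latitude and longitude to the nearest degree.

Convert each endpoint to a unit vector on the sphere (x = cos φ cos λ, y = cos φ sin λ, z = sin φ).
The central angle between the endpoints is δ = arccos(p₁·p₂) ≈ 2.114 rad (121.1°). The total great-circle distance is δ·R ≈ 2.114 × 6371 ≈ 13470 km, so the target fraction is f = 5000/13470 ≈ 0.371.
Interpolate at f ≈ 0.371 with slerp weights a = sin((1−f)δ)/sin δ ≈ 1.134, b = sin(fδ)/sin δ ≈ 0.826.
p = a·p₁ + b·p₂ ≈ (-0.208, -0.077, 0.975); φ = arcsin(p_z) ≈ 77.19°, λ = atan2(p_y, p_x) ≈ -159.57°.

≈ lat 77°, lon -160°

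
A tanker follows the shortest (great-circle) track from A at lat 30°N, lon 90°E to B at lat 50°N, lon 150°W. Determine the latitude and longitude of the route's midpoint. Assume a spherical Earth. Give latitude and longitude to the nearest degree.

The haversine formula gives a central angle δ ≈ 1.466 rad (84.0°) between the endpoints.
Interpolate at f = 1/2 with slerp weights a = sin((1−f)δ)/sin δ ≈ 0.673, b = sin(fδ)/sin δ ≈ 0.673.
p = a·p₁ + b·p₂ ≈ (-0.375, 0.366, 0.852); φ = arcsin(p_z) ≈ 58.40°, λ = atan2(p_y, p_x) ≈ 135.63°.

≈ lat 58°N, lon 136°E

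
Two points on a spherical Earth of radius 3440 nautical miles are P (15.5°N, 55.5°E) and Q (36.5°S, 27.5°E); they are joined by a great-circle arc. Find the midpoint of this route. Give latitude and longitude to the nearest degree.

≈ (11°S, 43°E)

Convert each endpoint to a unit vector on the sphere (x = cos φ cos λ, y = cos φ sin λ, z = sin φ).
The central angle between the endpoints is δ = arccos(p₁·p₂) ≈ 1.018 rad (58.3°).
Interpolate at f = 1/2 with slerp weights a = sin((1−f)δ)/sin δ ≈ 0.573, b = sin(fδ)/sin δ ≈ 0.573.
p = a·p₁ + b·p₂ ≈ (0.721, 0.667, -0.188); φ = arcsin(p_z) ≈ -10.81°, λ = atan2(p_y, p_x) ≈ 42.79°.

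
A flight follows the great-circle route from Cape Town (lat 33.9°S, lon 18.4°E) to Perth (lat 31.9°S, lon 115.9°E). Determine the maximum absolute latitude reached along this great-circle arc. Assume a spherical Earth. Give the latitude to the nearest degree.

≈ 44°S

The great circle lies in the plane with unit normal n̂ = (p₁ × p₂)/|p₁ × p₂|.
Here n̂_z ≈ +0.713; the vertex latitude is φ_max = arccos|n̂_z| ≈ 44.5°.
Check via Clairaut: cos φ_max = |cos φ₁| · sin C = cos(33.9°)·sin(120.7°) ≈ 0.713, again giving ≈ 44.5°.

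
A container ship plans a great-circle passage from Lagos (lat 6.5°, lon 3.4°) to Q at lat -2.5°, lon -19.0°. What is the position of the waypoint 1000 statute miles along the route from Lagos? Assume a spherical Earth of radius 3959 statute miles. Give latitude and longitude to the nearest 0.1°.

≈ lat 1.1°, lon -10.1°

The haversine formula gives a central angle δ ≈ 0.421 rad (24.1°) between the endpoints. The total great-circle distance is δ·R ≈ 0.421 × 3959 ≈ 1666 mi, so the target fraction is f = 1000/1666 ≈ 0.600.
Interpolate at f ≈ 0.600 with slerp weights a = sin((1−f)δ)/sin δ ≈ 0.410, b = sin(fδ)/sin δ ≈ 0.612.
p = a·p₁ + b·p₂ ≈ (0.984, -0.175, 0.020); φ = arcsin(p_z) ≈ 1.13°, λ = atan2(p_y, p_x) ≈ -10.07°.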